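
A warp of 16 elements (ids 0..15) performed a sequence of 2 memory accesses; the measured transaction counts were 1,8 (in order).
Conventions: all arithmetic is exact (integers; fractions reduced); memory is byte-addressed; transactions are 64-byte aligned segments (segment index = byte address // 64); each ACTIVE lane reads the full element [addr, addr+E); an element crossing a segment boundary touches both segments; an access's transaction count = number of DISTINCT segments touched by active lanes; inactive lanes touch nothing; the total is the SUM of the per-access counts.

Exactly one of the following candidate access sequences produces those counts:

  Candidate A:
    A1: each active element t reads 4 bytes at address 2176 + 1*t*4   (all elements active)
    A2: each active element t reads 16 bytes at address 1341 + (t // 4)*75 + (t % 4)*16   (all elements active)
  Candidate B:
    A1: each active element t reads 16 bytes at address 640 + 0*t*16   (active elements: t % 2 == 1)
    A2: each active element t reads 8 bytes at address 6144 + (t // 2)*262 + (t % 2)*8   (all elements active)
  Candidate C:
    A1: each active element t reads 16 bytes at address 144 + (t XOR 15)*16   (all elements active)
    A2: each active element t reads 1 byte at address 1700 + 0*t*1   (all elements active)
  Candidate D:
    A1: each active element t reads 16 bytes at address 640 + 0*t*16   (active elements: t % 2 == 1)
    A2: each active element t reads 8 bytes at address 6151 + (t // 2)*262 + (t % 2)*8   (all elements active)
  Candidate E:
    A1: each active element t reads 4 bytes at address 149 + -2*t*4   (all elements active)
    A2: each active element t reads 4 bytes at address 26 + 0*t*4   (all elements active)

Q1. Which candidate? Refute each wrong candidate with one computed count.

A: A2 gives 6 transactions, not 8
C: A1 gives 5 transactions, not 1
D: A2 gives 9 transactions, not 8
E: A1 gives 3 transactions, not 1
B: all counts match (1,8)

Answer: B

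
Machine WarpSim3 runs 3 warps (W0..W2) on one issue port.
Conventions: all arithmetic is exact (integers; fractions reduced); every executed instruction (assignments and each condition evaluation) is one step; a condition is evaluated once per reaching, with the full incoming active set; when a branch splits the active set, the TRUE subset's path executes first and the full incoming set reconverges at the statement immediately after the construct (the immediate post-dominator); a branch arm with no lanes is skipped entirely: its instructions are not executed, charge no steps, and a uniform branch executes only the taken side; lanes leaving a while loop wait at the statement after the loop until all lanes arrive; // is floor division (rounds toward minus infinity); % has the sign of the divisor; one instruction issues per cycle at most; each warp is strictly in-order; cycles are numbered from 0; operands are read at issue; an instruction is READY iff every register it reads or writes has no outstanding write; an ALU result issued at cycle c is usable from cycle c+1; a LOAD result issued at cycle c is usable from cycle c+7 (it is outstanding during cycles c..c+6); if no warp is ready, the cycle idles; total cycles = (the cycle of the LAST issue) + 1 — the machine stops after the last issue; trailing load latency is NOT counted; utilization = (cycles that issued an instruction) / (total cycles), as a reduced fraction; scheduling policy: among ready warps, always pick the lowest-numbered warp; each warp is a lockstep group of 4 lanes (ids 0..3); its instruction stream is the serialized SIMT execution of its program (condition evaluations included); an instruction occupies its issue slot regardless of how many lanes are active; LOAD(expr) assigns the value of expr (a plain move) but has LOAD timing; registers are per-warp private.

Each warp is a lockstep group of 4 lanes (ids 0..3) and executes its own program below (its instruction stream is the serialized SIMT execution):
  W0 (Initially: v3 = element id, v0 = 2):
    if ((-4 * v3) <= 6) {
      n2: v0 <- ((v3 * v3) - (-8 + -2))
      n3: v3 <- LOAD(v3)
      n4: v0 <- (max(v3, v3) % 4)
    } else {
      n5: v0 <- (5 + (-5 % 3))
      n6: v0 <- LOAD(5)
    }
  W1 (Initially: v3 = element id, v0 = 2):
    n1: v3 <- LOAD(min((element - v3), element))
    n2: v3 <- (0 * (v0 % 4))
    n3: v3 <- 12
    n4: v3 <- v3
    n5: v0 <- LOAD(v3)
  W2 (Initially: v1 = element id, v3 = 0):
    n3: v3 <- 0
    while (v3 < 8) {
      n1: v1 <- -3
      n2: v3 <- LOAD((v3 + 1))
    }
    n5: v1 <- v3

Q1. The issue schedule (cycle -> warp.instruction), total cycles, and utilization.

cycle 0: W0.I0
cycle 1: W0.I1
cycle 2: W0.I2
cycle 3: W1.I0
cycle 4: W2.I0
cycle 5: W2.I1
cycle 6: W2.I2
cycle 7: W2.I3
cycle 8: idle
cycle 9: W0.I3
cycle 10: W1.I1
cycle 11: W1.I2
cycle 12: W1.I3
cycle 13: W1.I4
cycle 14: W2.I4
cycle 15: W2.I5
cycle 16: W2.I6
cycle 17: idle
cycle 18: idle
cycle 19: idle
cycle 20: idle
cycle 21: idle
cycle 22: idle
cycle 23: W2.I7
cycle 24: W2.I8
cycle 25: W2.I9
cycle 26: idle
cycle 27: idle
cycle 28: idle
cycle 29: idle
cycle 30: idle
cycle 31: idle
cycle 32: W2.I10
cycle 33: W2.I11
cycle 34: W2.I12
cycle 35: idle
cycle 36: idle
cycle 37: idle
cycle 38: idle
cycle 39: idle
cycle 40: idle
cycle 41: W2.I13
cycle 42: W2.I14
cycle 43: W2.I15
cycle 44: idle
cycle 45: idle
cycle 46: idle
cycle 47: idle
cycle 48: idle
cycle 49: idle
cycle 50: W2.I16
cycle 51: W2.I17
cycle 52: W2.I18
cycle 53: idle
cycle 54: idle
cycle 55: idle
cycle 56: idle
cycle 57: idle
cycle 58: idle
cycle 59: W2.I19
cycle 60: W2.I20
cycle 61: W2.I21
cycle 62: idle
cycle 63: idle
cycle 64: idle
cycle 65: idle
cycle 66: idle
cycle 67: idle
cycle 68: W2.I22
cycle 69: W2.I23
cycle 70: W2.I24
cycle 71: idle
cycle 72: idle
cycle 73: idle
cycle 74: idle
cycle 75: idle
cycle 76: idle
cycle 77: W2.I25
cycle 78: W2.I26

Answer: 79 cycles, utilization 36/79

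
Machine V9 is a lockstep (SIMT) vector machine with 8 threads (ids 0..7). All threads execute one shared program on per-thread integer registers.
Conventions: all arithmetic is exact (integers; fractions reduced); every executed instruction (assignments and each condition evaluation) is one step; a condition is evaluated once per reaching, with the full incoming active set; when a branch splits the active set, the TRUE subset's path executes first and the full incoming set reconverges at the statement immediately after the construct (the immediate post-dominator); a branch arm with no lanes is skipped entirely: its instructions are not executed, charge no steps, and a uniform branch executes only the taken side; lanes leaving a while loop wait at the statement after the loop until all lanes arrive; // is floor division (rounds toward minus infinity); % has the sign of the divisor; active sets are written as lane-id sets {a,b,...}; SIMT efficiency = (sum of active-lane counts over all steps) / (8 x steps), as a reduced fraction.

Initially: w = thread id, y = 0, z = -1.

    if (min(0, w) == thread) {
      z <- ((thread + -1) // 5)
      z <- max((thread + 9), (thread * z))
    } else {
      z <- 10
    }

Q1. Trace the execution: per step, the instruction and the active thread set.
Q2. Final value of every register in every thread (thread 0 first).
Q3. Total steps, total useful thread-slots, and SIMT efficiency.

step 0: eval (min(0, w) == thread)   {0,1,2,3,4,5,6,7}
step 1: z <- ((thread + -1) // 5)    {0}
step 2: z <- max((thread + 9), (thread * z)) {0}
step 3: z <- 10                      {1,2,3,4,5,6,7}

Answer: 4 steps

w: 0,1,2,3,4,5,6,7
y: 0,0,0,0,0,0,0,0
z: 9,10,10,10,10,10,10,10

steps = 4; useful = 17; efficiency = 17/32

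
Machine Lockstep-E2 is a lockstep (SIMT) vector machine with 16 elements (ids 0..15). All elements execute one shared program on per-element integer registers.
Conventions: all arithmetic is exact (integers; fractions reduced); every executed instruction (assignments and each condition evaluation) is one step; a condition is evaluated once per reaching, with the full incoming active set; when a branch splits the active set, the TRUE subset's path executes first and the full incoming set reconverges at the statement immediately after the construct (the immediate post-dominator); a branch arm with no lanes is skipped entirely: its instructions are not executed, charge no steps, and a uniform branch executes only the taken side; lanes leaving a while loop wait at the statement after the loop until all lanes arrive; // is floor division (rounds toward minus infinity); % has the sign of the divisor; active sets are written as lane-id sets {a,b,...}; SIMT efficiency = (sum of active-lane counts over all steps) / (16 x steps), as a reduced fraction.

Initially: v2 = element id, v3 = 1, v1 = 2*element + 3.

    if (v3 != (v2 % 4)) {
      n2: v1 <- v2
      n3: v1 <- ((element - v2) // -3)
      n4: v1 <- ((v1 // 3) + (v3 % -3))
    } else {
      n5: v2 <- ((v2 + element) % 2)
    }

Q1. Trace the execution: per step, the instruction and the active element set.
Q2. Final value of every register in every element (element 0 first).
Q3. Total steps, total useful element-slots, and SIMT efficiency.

step 0: eval (v3 != (v2 % 4))        {0,1,2,3,4,5,6,7,8,9,10,11,12,13,14,15}
step 1: v1 <- v2                     {0,2,3,4,6,7,8,10,11,12,14,15}
step 2: v1 <- ((element - v2) // -3) {0,2,3,4,6,7,8,10,11,12,14,15}
step 3: v1 <- ((v1 // 3) + (v3 % -3)) {0,2,3,4,6,7,8,10,11,12,14,15}
step 4: v2 <- ((v2 + element) % 2)   {1,5,9,13}

Answer: 5 steps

v2: 0,0,2,3,4,0,6,7,8,0,10,11,12,0,14,15
v3: 1,1,1,1,1,1,1,1,1,1,1,1,1,1,1,1
v1: -2,5,-2,-2,-2,13,-2,-2,-2,21,-2,-2,-2,29,-2,-2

steps = 5; useful = 56; efficiency = 56/80 = 7/10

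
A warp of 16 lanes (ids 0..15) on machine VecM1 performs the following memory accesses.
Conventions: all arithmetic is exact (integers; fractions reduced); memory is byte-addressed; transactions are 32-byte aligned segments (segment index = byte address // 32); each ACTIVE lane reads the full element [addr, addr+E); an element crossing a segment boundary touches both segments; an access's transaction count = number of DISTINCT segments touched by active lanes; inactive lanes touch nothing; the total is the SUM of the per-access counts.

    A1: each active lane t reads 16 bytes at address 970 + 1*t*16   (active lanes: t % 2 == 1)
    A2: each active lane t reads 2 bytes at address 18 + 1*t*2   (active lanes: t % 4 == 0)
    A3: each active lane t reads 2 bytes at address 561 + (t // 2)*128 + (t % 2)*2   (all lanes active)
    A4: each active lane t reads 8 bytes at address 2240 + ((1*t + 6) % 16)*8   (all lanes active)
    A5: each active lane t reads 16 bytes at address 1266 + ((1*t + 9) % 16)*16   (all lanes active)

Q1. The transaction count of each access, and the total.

A1: 9 transactions
A2: 2 transactions
A3: 8 transactions
A4: 4 transactions
A5: 9 transactions

Answer: 9,2,8,4,9; total 32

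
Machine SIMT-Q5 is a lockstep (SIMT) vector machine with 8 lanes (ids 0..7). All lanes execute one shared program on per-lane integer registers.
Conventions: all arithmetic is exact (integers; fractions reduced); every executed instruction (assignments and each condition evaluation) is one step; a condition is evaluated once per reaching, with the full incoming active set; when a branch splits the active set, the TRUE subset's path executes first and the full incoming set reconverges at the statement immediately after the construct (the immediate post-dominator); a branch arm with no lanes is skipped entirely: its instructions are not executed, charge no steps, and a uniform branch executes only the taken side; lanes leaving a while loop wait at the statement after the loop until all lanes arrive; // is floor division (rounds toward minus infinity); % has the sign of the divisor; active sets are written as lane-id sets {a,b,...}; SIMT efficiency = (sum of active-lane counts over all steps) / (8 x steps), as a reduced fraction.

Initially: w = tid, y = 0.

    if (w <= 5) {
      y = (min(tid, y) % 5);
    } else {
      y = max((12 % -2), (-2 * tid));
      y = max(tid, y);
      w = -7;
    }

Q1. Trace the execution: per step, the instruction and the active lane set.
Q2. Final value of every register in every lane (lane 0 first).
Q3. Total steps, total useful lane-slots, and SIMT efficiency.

step 0: eval (w <= 5)                {0,1,2,3,4,5,6,7}
step 1: y <- (min(tid, y) % 5)       {0,1,2,3,4,5}
step 2: y <- max((12 % -2), (-2 * tid)) {6,7}
step 3: y <- max(tid, y)             {6,7}
step 4: w <- -7                      {6,7}

Answer: 5 steps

w: 0,1,2,3,4,5,-7,-7
y: 0,0,0,0,0,0,6,7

steps = 5; useful = 20; efficiency = 20/40 = 1/2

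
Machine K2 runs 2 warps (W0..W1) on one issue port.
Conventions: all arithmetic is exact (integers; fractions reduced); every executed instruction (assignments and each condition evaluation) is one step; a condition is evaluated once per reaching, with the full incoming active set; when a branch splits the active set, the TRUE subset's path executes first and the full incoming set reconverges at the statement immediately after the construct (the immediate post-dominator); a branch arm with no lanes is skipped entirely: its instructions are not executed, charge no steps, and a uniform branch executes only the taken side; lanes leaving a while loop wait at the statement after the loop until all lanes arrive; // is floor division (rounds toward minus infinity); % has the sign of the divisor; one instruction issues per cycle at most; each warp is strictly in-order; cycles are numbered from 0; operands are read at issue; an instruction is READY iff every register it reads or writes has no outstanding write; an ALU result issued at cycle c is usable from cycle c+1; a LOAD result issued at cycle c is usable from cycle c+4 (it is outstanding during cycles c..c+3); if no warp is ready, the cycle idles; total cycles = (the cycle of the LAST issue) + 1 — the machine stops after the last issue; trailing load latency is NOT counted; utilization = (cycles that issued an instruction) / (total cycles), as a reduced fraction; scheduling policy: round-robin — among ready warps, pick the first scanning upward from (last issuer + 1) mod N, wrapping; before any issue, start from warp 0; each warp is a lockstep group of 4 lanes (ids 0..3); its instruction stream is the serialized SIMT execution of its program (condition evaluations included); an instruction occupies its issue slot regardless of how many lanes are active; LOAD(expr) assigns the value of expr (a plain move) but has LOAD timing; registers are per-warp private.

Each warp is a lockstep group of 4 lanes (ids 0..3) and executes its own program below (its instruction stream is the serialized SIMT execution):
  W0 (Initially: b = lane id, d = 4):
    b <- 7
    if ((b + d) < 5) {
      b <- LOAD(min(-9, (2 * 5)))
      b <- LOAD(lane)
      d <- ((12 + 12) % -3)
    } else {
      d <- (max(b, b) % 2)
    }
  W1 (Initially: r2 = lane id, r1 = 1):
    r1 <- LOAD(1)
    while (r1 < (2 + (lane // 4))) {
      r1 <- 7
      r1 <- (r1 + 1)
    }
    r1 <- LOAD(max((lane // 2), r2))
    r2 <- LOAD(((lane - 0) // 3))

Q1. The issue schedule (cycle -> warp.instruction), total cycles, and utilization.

cycle 0: W0.I0
cycle 1: W1.I0
cycle 2: W0.I1
cycle 3: W0.I2
cycle 4: idle
cycle 5: W1.I1
cycle 6: W1.I2
cycle 7: W1.I3
cycle 8: W1.I4
cycle 9: W1.I5
cycle 10: W1.I6

Answer: 11 cycles, utilization 10/11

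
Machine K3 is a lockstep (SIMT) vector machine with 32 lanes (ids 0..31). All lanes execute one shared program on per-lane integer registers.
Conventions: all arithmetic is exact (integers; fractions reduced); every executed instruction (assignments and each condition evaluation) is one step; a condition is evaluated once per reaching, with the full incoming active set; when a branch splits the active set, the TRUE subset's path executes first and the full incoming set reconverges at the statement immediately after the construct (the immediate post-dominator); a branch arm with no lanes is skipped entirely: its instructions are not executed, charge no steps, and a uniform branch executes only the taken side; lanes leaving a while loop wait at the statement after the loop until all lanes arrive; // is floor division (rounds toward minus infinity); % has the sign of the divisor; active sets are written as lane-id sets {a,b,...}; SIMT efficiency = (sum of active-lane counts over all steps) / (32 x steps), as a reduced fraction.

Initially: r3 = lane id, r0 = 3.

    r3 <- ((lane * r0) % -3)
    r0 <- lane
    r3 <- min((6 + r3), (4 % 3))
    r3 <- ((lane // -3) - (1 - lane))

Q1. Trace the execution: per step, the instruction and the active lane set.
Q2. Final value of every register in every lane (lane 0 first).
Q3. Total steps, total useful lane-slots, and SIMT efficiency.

step 0: r3 <- ((lane * r0) % -3)     {0,1,2,3,4,5,6,7,8,9,10,11,12,13,14,15,16,17,18,19,20,21,22,23,24,25,26,27,28,29,30,31}
step 1: r0 <- lane                   {0,1,2,3,4,5,6,7,8,9,10,11,12,13,14,15,16,17,18,19,20,21,22,23,24,25,26,27,28,29,30,31}
step 2: r3 <- min((6 + r3), (4 % 3)) {0,1,2,3,4,5,6,7,8,9,10,11,12,13,14,15,16,17,18,19,20,21,22,23,24,25,26,27,28,29,30,31}
step 3: r3 <- ((lane // -3) - (1 - lane)) {0,1,2,3,4,5,6,7,8,9,10,11,12,13,14,15,16,17,18,19,20,21,22,23,24,25,26,27,28,29,30,31}

Answer: 4 steps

r3: -1,-1,0,1,1,2,3,3,4,5,5,6,7,7,8,9,9,10,11,11,12,13,13,14,15,15,16,17,17,18,19,19
r0: 0,1,2,3,4,5,6,7,8,9,10,11,12,13,14,15,16,17,18,19,20,21,22,23,24,25,26,27,28,29,30,31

steps = 4; useful = 128; efficiency = 128/128 = 1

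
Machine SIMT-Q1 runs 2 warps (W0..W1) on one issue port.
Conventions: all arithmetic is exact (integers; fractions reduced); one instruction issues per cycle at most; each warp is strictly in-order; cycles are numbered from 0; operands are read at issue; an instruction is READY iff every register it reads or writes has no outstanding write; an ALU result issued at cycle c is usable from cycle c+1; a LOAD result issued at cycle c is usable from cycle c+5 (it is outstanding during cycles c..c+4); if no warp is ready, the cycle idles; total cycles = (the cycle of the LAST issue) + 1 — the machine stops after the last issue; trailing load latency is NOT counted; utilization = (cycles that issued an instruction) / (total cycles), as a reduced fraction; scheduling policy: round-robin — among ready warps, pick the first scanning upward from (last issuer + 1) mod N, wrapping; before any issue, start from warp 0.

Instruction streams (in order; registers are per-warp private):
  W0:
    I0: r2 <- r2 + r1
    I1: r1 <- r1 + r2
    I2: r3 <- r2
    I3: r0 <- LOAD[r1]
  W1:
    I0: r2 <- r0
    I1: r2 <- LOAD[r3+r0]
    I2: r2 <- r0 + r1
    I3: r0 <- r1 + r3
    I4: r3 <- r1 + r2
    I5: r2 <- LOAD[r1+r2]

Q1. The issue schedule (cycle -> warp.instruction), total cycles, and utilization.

cycle 0: W0.I0
cycle 1: W1.I0
cycle 2: W0.I1
cycle 3: W1.I1
cycle 4: W0.I2
cycle 5: W0.I3
cycle 6: idle
cycle 7: idle
cycle 8: W1.I2
cycle 9: W1.I3
cycle 10: W1.I4
cycle 11: W1.I5

Answer: 12 cycles, utilization 5/6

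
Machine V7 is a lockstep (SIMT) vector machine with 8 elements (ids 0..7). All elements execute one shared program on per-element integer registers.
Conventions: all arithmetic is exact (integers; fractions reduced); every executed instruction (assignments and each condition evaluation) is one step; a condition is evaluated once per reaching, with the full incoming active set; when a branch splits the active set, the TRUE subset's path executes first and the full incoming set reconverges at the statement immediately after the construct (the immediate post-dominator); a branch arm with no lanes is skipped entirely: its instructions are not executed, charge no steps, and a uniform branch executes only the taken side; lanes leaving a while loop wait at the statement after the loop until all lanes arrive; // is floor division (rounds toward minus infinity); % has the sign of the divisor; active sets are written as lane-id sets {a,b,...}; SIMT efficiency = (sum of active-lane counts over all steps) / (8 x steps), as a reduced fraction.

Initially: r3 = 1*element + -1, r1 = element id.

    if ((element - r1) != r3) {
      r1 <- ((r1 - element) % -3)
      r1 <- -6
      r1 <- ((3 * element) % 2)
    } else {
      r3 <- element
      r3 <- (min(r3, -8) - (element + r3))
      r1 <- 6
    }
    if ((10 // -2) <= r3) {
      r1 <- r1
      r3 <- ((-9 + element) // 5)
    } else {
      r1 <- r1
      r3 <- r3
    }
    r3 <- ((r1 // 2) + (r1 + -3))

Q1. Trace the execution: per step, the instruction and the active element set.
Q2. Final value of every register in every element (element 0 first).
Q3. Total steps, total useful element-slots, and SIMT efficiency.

step 0: eval ((element - r1) != r3)  {0,1,2,3,4,5,6,7}
step 1: r1 <- ((r1 - element) % -3)  {0,2,3,4,5,6,7}
step 2: r1 <- -6                     {0,2,3,4,5,6,7}
step 3: r1 <- ((3 * element) % 2)    {0,2,3,4,5,6,7}
step 4: r3 <- element                {1}
step 5: r3 <- (min(r3, -8) - (element + r3)) {1}
step 6: r1 <- 6                      {1}
step 7: eval ((10 // -2) <= r3)      {0,1,2,3,4,5,6,7}
step 8: r1 <- r1                     {0,2,3,4,5,6,7}
step 9: r3 <- ((-9 + element) // 5)  {0,2,3,4,5,6,7}
step 10: r1 <- r1                     {1}
step 11: r3 <- r3                     {1}
step 12: r3 <- ((r1 // 2) + (r1 + -3)) {0,1,2,3,4,5,6,7}

Answer: 13 steps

r3: -3,6,-3,-2,-3,-2,-3,-2
r1: 0,6,0,1,0,1,0,1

steps = 13; useful = 64; efficiency = 64/104 = 8/13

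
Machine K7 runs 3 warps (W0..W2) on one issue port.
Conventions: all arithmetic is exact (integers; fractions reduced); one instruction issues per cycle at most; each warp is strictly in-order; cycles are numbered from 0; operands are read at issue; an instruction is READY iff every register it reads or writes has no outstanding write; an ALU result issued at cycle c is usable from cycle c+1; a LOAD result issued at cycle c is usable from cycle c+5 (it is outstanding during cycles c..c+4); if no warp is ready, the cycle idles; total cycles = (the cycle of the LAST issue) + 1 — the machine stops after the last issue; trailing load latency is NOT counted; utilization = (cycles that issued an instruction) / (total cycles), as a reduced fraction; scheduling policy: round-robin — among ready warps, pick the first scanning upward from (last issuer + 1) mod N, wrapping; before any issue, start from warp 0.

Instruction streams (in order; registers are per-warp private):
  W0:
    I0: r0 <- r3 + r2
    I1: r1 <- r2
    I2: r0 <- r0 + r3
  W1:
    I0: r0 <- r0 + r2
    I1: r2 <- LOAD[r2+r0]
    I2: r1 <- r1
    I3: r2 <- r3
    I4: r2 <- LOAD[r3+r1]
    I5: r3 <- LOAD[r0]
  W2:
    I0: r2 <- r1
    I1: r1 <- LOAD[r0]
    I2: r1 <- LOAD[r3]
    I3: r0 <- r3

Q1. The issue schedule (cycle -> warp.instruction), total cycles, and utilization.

cycle 0: W0.I0
cycle 1: W1.I0
cycle 2: W2.I0
cycle 3: W0.I1
cycle 4: W1.I1
cycle 5: W2.I1
cycle 6: W0.I2
cycle 7: W1.I2
cycle 8: idle
cycle 9: W1.I3
cycle 10: W2.I2
cycle 11: W1.I4
cycle 12: W2.I3
cycle 13: W1.I5

Answer: 14 cycles, utilization 13/14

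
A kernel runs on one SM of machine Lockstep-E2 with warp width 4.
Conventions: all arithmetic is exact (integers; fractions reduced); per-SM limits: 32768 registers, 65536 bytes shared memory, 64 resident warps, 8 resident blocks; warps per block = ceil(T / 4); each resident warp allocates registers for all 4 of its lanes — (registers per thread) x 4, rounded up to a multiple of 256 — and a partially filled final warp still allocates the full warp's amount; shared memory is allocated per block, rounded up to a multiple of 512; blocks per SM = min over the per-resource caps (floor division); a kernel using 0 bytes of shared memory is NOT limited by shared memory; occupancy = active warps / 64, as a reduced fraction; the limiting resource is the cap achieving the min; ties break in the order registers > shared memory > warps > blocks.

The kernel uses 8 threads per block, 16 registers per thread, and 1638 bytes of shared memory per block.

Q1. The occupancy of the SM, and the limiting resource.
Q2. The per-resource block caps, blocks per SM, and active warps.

Answer: occupancy 1/4, limited by blocks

registers: 64 blocks
shared memory: 32 blocks
warps: 32 blocks
blocks: 8 blocks

Answer: 8 blocks, 16 active warps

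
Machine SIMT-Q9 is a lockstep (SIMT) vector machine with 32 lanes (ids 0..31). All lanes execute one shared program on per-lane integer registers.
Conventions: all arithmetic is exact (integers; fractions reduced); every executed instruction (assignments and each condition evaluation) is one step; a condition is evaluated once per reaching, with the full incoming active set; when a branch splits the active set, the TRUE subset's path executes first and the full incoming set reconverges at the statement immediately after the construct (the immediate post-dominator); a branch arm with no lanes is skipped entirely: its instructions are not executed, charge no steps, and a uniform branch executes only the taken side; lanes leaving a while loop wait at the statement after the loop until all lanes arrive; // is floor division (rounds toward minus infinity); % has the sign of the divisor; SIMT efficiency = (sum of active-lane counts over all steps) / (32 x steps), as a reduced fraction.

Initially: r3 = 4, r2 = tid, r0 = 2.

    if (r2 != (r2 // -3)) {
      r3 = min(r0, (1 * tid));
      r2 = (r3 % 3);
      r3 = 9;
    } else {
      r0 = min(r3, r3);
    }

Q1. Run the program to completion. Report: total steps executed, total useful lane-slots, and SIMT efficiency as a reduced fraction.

Answer: 5 steps, 126 useful, 63/80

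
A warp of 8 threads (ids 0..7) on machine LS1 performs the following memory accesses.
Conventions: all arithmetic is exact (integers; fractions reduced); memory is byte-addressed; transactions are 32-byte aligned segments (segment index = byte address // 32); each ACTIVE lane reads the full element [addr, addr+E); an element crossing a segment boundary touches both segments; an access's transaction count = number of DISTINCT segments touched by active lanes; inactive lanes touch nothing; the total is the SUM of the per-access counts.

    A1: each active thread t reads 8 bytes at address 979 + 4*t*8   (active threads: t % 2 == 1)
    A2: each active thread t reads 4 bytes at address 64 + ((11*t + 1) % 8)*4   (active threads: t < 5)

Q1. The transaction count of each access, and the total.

A1: 4 transactions
A2: 1 transaction

Answer: 4,1; total 5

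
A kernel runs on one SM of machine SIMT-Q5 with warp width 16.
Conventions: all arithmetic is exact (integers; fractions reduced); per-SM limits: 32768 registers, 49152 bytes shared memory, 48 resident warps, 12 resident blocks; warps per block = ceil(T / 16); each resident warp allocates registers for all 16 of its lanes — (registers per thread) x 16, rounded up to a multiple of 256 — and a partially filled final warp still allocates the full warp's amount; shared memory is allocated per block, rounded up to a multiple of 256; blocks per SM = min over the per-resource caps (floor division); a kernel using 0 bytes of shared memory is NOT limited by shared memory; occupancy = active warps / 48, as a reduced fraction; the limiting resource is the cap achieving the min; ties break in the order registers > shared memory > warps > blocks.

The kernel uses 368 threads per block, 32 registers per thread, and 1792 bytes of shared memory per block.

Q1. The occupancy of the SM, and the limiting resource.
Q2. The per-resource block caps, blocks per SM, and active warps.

Answer: occupancy 23/24, limited by registers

registers: 2 blocks
shared memory: 27 blocks
warps: 2 blocks
blocks: 12 blocks

Answer: 2 blocks, 46 active warps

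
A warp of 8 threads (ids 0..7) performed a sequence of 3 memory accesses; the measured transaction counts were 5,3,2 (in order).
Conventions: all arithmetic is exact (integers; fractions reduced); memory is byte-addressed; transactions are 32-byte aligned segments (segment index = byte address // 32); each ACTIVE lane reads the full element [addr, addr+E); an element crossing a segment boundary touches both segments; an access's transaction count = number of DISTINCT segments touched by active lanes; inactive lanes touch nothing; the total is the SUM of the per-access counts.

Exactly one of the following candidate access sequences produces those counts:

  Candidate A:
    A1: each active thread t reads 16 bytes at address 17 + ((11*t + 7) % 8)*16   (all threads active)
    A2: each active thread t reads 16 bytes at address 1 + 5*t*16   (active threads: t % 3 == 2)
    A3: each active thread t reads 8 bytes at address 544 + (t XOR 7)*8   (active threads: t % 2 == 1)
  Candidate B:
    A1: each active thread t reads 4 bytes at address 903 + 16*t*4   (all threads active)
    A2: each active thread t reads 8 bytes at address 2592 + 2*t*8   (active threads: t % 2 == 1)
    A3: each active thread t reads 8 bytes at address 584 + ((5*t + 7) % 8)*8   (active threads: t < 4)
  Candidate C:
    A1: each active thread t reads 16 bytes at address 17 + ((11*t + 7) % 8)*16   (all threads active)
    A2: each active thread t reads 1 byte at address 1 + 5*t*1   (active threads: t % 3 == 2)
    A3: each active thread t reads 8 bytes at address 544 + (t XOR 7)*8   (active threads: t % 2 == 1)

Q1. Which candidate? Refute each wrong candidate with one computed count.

B: A1 gives 8 transactions, not 5
C: A2 gives 1 transaction, not 3
A: all counts match (5,3,2)

Answer: A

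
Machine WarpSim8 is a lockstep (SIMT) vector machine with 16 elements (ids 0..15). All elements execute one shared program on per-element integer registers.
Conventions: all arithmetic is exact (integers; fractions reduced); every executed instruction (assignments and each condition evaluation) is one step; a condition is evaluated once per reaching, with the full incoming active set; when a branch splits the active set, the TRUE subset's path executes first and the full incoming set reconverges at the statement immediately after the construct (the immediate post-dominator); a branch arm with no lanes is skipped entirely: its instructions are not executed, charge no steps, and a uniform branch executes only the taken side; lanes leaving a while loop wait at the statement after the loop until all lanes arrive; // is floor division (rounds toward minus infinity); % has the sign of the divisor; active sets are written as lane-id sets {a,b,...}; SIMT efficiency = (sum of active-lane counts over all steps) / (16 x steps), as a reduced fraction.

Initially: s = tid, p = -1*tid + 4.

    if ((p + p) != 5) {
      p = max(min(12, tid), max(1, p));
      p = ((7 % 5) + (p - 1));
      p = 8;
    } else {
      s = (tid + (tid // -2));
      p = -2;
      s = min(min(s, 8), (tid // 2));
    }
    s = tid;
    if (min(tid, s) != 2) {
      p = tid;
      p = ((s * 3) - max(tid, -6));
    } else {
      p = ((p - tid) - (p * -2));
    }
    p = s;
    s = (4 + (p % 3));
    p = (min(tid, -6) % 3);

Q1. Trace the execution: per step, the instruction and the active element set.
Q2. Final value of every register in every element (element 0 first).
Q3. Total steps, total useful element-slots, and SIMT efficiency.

step 0: eval ((p + p) != 5)          {0,1,2,3,4,5,6,7,8,9,10,11,12,13,14,15}
step 1: p <- max(min(12, tid), max(1, p)) {0,1,2,3,4,5,6,7,8,9,10,11,12,13,14,15}
step 2: p <- ((7 % 5) + (p - 1))     {0,1,2,3,4,5,6,7,8,9,10,11,12,13,14,15}
step 3: p <- 8                       {0,1,2,3,4,5,6,7,8,9,10,11,12,13,14,15}
step 4: s <- tid                     {0,1,2,3,4,5,6,7,8,9,10,11,12,13,14,15}
step 5: eval (min(tid, s) != 2)      {0,1,2,3,4,5,6,7,8,9,10,11,12,13,14,15}
step 6: p <- tid                     {0,1,3,4,5,6,7,8,9,10,11,12,13,14,15}
step 7: p <- ((s * 3) - max(tid, -6)) {0,1,3,4,5,6,7,8,9,10,11,12,13,14,15}
step 8: p <- ((p - tid) - (p * -2))  {2}
step 9: p <- s                       {0,1,2,3,4,5,6,7,8,9,10,11,12,13,14,15}
step 10: s <- (4 + (p % 3))           {0,1,2,3,4,5,6,7,8,9,10,11,12,13,14,15}
step 11: p <- (min(tid, -6) % 3)      {0,1,2,3,4,5,6,7,8,9,10,11,12,13,14,15}

Answer: 12 steps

s: 4,5,6,4,5,6,4,5,6,4,5,6,4,5,6,4
p: 0,0,0,0,0,0,0,0,0,0,0,0,0,0,0,0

steps = 12; useful = 175; efficiency = 175/192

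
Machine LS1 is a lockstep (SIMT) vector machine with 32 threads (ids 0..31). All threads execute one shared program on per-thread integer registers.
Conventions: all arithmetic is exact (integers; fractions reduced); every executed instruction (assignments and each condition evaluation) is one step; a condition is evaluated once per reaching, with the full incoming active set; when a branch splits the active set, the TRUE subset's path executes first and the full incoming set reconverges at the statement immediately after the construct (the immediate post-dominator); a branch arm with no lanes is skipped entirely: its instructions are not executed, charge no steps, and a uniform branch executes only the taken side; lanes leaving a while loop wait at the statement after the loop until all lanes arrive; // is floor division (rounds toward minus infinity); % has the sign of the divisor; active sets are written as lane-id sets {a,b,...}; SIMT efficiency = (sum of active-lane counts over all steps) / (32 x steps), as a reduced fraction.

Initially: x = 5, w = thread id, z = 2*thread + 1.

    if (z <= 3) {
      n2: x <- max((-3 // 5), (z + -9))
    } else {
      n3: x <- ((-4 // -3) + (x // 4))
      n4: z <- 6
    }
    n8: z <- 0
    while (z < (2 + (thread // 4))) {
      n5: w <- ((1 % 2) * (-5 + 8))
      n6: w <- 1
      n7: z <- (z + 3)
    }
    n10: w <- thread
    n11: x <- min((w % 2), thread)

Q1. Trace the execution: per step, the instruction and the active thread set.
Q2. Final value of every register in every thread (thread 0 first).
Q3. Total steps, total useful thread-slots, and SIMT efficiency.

step 0: eval (z <= 3)                {0,1,2,3,4,5,6,7,8,9,10,11,12,13,14,15,16,17,18,19,20,21,22,23,24,25,26,27,28,29,30,31}
step 1: x <- max((-3 // 5), (z + -9)) {0,1}
step 2: x <- ((-4 // -3) + (x // 4)) {2,3,4,5,6,7,8,9,10,11,12,13,14,15,16,17,18,19,20,21,22,23,24,25,26,27,28,29,30,31}
step 3: z <- 6                       {2,3,4,5,6,7,8,9,10,11,12,13,14,15,16,17,18,19,20,21,22,23,24,25,26,27,28,29,30,31}
step 4: z <- 0                       {0,1,2,3,4,5,6,7,8,9,10,11,12,13,14,15,16,17,18,19,20,21,22,23,24,25,26,27,28,29,30,31}
step 5: eval (z < (2 + (thread // 4))) {0,1,2,3,4,5,6,7,8,9,10,11,12,13,14,15,16,17,18,19,20,21,22,23,24,25,26,27,28,29,30,31}
step 6: w <- ((1 % 2) * (-5 + 8))    {0,1,2,3,4,5,6,7,8,9,10,11,12,13,14,15,16,17,18,19,20,21,22,23,24,25,26,27,28,29,30,31}
step 7: w <- 1                       {0,1,2,3,4,5,6,7,8,9,10,11,12,13,14,15,16,17,18,19,20,21,22,23,24,25,26,27,28,29,30,31}
step 8: z <- (z + 3)                 {0,1,2,3,4,5,6,7,8,9,10,11,12,13,14,15,16,17,18,19,20,21,22,23,24,25,26,27,28,29,30,31}
step 9: eval (z < (2 + (thread // 4))) {0,1,2,3,4,5,6,7,8,9,10,11,12,13,14,15,16,17,18,19,20,21,22,23,24,25,26,27,28,29,30,31}
step 10: w <- ((1 % 2) * (-5 + 8))    {8,9,10,11,12,13,14,15,16,17,18,19,20,21,22,23,24,25,26,27,28,29,30,31}
step 11: w <- 1                       {8,9,10,11,12,13,14,15,16,17,18,19,20,21,22,23,24,25,26,27,28,29,30,31}
step 12: z <- (z + 3)                 {8,9,10,11,12,13,14,15,16,17,18,19,20,21,22,23,24,25,26,27,28,29,30,31}
step 13: eval (z < (2 + (thread // 4))) {8,9,10,11,12,13,14,15,16,17,18,19,20,21,22,23,24,25,26,27,28,29,30,31}
step 14: w <- ((1 % 2) * (-5 + 8))    {20,21,22,23,24,25,26,27,28,29,30,31}
step 15: w <- 1                       {20,21,22,23,24,25,26,27,28,29,30,31}
step 16: z <- (z + 3)                 {20,21,22,23,24,25,26,27,28,29,30,31}
step 17: eval (z < (2 + (thread // 4))) {20,21,22,23,24,25,26,27,28,29,30,31}
step 18: w <- thread                  {0,1,2,3,4,5,6,7,8,9,10,11,12,13,14,15,16,17,18,19,20,21,22,23,24,25,26,27,28,29,30,31}
step 19: x <- min((w % 2), thread)    {0,1,2,3,4,5,6,7,8,9,10,11,12,13,14,15,16,17,18,19,20,21,22,23,24,25,26,27,28,29,30,31}

Answer: 20 steps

x: 0,1,0,1,0,1,0,1,0,1,0,1,0,1,0,1,0,1,0,1,0,1,0,1,0,1,0,1,0,1,0,1
w: 0,1,2,3,4,5,6,7,8,9,10,11,12,13,14,15,16,17,18,19,20,21,22,23,24,25,26,27,28,29,30,31
z: 3,3,3,3,3,3,3,3,6,6,6,6,6,6,6,6,6,6,6,6,9,9,9,9,9,9,9,9,9,9,9,9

steps = 20; useful = 494; efficiency = 494/640 = 247/320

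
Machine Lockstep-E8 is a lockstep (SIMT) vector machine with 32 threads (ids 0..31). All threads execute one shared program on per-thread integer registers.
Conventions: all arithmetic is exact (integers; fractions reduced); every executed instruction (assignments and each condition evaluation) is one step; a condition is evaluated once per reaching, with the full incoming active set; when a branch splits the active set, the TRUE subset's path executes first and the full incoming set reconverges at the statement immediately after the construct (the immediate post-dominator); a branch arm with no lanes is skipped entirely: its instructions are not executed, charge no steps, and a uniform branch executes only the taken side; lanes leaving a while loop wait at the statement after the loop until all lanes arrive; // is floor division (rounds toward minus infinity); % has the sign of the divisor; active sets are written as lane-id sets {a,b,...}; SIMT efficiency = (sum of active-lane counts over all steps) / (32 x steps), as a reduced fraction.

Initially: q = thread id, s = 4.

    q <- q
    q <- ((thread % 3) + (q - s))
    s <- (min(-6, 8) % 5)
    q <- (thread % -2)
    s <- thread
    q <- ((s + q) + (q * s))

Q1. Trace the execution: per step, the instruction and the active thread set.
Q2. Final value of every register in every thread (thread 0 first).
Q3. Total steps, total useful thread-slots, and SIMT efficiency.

step 0: q <- q                       {0,1,2,3,4,5,6,7,8,9,10,11,12,13,14,15,16,17,18,19,20,21,22,23,24,25,26,27,28,29,30,31}
step 1: q <- ((thread % 3) + (q - s)) {0,1,2,3,4,5,6,7,8,9,10,11,12,13,14,15,16,17,18,19,20,21,22,23,24,25,26,27,28,29,30,31}
step 2: s <- (min(-6, 8) % 5)        {0,1,2,3,4,5,6,7,8,9,10,11,12,13,14,15,16,17,18,19,20,21,22,23,24,25,26,27,28,29,30,31}
step 3: q <- (thread % -2)           {0,1,2,3,4,5,6,7,8,9,10,11,12,13,14,15,16,17,18,19,20,21,22,23,24,25,26,27,28,29,30,31}
step 4: s <- thread                  {0,1,2,3,4,5,6,7,8,9,10,11,12,13,14,15,16,17,18,19,20,21,22,23,24,25,26,27,28,29,30,31}
step 5: q <- ((s + q) + (q * s))     {0,1,2,3,4,5,6,7,8,9,10,11,12,13,14,15,16,17,18,19,20,21,22,23,24,25,26,27,28,29,30,31}

Answer: 6 steps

q: 0,-1,2,-1,4,-1,6,-1,8,-1,10,-1,12,-1,14,-1,16,-1,18,-1,20,-1,22,-1,24,-1,26,-1,28,-1,30,-1
s: 0,1,2,3,4,5,6,7,8,9,10,11,12,13,14,15,16,17,18,19,20,21,22,23,24,25,26,27,28,29,30,31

steps = 6; useful = 192; efficiency = 192/192 = 1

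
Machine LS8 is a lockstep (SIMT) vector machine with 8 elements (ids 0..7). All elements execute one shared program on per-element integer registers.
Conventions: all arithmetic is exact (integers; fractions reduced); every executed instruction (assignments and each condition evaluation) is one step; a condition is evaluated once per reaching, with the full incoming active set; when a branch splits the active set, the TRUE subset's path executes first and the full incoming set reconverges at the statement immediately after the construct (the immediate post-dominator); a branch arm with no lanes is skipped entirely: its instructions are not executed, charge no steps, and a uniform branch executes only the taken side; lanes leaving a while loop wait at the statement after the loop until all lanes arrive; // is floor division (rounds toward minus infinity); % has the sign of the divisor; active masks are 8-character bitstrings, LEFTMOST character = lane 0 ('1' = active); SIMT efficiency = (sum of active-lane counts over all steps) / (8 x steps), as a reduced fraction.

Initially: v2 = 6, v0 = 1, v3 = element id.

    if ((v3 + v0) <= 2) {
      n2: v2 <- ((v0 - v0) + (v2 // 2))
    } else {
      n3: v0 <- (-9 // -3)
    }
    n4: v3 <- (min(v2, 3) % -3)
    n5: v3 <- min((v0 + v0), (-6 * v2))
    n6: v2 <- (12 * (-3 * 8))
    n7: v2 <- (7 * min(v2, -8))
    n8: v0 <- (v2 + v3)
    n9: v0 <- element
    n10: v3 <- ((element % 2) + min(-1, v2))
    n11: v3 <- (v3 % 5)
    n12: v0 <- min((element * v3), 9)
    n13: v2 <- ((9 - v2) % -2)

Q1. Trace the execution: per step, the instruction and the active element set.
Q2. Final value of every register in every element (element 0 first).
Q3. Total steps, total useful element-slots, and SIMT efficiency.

step 0: eval ((v3 + v0) <= 2)        11111111
step 1: v2 <- ((v0 - v0) + (v2 // 2)) 11000000
step 2: v0 <- (-9 // -3)             00111111
step 3: v3 <- (min(v2, 3) % -3)      11111111
step 4: v3 <- min((v0 + v0), (-6 * v2)) 11111111
step 5: v2 <- (12 * (-3 * 8))        11111111
step 6: v2 <- (7 * min(v2, -8))      11111111
step 7: v0 <- (v2 + v3)              11111111
step 8: v0 <- element                11111111
step 9: v3 <- ((element % 2) + min(-1, v2)) 11111111
step 10: v3 <- (v3 % 5)               11111111
step 11: v0 <- min((element * v3), 9) 11111111
step 12: v2 <- ((9 - v2) % -2)        11111111

Answer: 13 steps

v2: -1,-1,-1,-1,-1,-1,-1,-1
v0: 0,0,8,0,9,0,9,0
v3: 4,0,4,0,4,0,4,0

steps = 13; useful = 96; efficiency = 96/104 = 12/13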